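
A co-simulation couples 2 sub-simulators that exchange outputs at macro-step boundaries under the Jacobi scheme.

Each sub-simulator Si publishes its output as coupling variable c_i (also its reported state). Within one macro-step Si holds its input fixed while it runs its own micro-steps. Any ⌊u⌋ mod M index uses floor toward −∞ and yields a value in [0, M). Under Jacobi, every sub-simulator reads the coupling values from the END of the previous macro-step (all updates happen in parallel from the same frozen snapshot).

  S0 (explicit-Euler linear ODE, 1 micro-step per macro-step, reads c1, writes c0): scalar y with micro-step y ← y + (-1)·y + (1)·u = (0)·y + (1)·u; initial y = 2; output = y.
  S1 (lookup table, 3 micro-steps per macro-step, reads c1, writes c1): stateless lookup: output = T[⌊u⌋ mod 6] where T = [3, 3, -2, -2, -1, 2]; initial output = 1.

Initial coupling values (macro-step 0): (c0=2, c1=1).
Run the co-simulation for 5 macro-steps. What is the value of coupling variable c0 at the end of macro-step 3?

macro 1: S0 reads c1=1 → after 1×micro: 1; S1 reads c1=1 → after 3×micro: 3 ⇒ (c0=1, c1=3)
macro 2: S0 reads c1=3 → after 1×micro: 3; S1 reads c1=3 → after 3×micro: -2 ⇒ (c0=3, c1=-2)
macro 3: S0 reads c1=-2 → after 1×micro: -2; S1 reads c1=-2 → after 3×micro: -1 ⇒ (c0=-2, c1=-1)
macro 4: S0 reads c1=-1 → after 1×micro: -1; S1 reads c1=-1 → after 3×micro: 2 ⇒ (c0=-1, c1=2)
macro 5: S0 reads c1=2 → after 1×micro: 2; S1 reads c1=2 → after 3×micro: -2 ⇒ (c0=2, c1=-2)

c0 at macro-step 3 = -2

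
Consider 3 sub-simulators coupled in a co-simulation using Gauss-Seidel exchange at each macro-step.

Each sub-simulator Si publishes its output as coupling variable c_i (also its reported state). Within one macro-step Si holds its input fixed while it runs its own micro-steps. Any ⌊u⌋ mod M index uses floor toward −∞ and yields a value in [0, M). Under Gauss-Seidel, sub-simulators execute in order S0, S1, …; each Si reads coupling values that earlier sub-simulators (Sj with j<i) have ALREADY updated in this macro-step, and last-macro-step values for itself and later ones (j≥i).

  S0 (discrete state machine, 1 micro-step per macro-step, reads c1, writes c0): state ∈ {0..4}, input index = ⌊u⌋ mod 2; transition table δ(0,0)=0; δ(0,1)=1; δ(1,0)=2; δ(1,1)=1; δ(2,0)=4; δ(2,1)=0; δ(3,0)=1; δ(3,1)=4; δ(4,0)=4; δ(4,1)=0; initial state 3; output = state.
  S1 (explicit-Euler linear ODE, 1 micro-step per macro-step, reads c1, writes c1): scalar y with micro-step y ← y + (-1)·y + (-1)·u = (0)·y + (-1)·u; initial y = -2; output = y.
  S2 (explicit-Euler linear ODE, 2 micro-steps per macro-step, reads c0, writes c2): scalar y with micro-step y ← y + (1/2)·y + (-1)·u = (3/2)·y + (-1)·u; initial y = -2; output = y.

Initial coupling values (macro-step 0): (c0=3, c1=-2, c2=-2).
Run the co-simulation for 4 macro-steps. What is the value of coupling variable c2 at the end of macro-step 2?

macro 1: S0 reads c1=-2 → after 1×micro: 1; S1 reads c1=-2 → after 1×micro: 2; S2 reads c0=1 → after 2×micro: -7 ⇒ (c0=1, c1=2, c2=-7)
macro 2: S0 reads c1=2 → after 1×micro: 2; S1 reads c1=2 → after 1×micro: -2; S2 reads c0=2 → after 2×micro: -83/4 ⇒ (c0=2, c1=-2, c2=-83/4)
macro 3: S0 reads c1=-2 → after 1×micro: 4; S1 reads c1=-2 → after 1×micro: 2; S2 reads c0=4 → after 2×micro: -907/16 ⇒ (c0=4, c1=2, c2=-907/16)
macro 4: S0 reads c1=2 → after 1×micro: 4; S1 reads c1=2 → after 1×micro: -2; S2 reads c0=4 → after 2×micro: -8803/64 ⇒ (c0=4, c1=-2, c2=-8803/64)

c2 at macro-step 2 = -83/4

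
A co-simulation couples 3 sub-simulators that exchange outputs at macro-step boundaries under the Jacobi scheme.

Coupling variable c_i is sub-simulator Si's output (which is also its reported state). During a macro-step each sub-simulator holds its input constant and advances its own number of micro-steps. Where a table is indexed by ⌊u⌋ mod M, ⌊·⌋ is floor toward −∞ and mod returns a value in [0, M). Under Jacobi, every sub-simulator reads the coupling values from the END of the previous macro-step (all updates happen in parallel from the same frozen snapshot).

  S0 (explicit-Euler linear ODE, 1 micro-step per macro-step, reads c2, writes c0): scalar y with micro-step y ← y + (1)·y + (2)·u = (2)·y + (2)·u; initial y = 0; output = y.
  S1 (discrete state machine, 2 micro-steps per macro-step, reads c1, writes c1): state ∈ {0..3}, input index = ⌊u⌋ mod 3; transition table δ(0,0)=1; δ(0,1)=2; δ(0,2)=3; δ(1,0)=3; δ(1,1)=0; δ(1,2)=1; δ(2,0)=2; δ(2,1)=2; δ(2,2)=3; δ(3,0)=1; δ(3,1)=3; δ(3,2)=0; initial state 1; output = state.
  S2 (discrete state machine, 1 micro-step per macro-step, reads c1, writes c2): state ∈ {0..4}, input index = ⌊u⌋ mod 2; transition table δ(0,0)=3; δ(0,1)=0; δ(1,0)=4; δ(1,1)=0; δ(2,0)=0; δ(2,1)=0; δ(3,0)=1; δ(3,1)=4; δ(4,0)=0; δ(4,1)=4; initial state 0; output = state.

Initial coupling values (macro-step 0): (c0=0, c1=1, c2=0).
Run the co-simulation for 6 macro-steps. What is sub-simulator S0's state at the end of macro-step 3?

S0 state at macro-step 3 = 6

macro 1: S0 reads c2=0 → after 1×micro: 0; S1 reads c1=1 → after 2×micro: 2; S2 reads c1=1 → after 1×micro: 0 ⇒ (c0=0, c1=2, c2=0)
macro 2: S0 reads c2=0 → after 1×micro: 0; S1 reads c1=2 → after 2×micro: 0; S2 reads c1=2 → after 1×micro: 3 ⇒ (c0=0, c1=0, c2=3)
macro 3: S0 reads c2=3 → after 1×micro: 6; S1 reads c1=0 → after 2×micro: 3; S2 reads c1=0 → after 1×micro: 1 ⇒ (c0=6, c1=3, c2=1)
macro 4: S0 reads c2=1 → after 1×micro: 14; S1 reads c1=3 → after 2×micro: 3; S2 reads c1=3 → after 1×micro: 0 ⇒ (c0=14, c1=3, c2=0)
macro 5: S0 reads c2=0 → after 1×micro: 28; S1 reads c1=3 → after 2×micro: 3; S2 reads c1=3 → after 1×micro: 0 ⇒ (c0=28, c1=3, c2=0)
macro 6: S0 reads c2=0 → after 1×micro: 56; S1 reads c1=3 → after 2×micro: 3; S2 reads c1=3 → after 1×micro: 0 ⇒ (c0=56, c1=3, c2=0)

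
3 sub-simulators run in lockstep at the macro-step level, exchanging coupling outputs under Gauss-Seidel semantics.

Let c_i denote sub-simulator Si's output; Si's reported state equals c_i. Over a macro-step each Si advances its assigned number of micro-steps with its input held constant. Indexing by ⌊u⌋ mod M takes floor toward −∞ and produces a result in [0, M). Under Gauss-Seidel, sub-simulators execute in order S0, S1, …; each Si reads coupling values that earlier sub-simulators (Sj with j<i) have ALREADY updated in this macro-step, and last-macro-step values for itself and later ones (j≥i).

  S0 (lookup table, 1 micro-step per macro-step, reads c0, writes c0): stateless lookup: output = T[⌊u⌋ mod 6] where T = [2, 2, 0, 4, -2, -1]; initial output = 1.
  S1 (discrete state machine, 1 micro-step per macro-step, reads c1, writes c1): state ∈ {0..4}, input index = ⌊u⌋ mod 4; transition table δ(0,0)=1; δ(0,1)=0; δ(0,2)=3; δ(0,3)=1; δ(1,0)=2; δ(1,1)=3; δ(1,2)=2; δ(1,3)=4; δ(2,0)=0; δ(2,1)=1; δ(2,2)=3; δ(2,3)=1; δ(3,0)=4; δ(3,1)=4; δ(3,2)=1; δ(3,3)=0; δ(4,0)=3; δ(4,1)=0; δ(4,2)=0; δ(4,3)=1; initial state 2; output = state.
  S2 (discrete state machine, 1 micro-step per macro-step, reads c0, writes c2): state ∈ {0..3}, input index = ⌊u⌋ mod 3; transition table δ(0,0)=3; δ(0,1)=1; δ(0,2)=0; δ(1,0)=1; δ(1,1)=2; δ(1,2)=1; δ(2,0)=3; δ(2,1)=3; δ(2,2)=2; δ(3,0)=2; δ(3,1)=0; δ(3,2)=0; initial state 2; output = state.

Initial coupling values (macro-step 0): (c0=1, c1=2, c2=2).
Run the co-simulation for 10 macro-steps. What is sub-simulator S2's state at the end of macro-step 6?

S2 state at macro-step 6 = 3

macro 1: S0 reads c0=1 → after 1×micro: 2; S1 reads c1=2 → after 1×micro: 3; S2 reads c0=2 → after 1×micro: 2 ⇒ (c0=2, c1=3, c2=2)
macro 2: S0 reads c0=2 → after 1×micro: 0; S1 reads c1=3 → after 1×micro: 0; S2 reads c0=0 → after 1×micro: 3 ⇒ (c0=0, c1=0, c2=3)
macro 3: S0 reads c0=0 → after 1×micro: 2; S1 reads c1=0 → after 1×micro: 1; S2 reads c0=2 → after 1×micro: 0 ⇒ (c0=2, c1=1, c2=0)
macro 4: S0 reads c0=2 → after 1×micro: 0; S1 reads c1=1 → after 1×micro: 3; S2 reads c0=0 → after 1×micro: 3 ⇒ (c0=0, c1=3, c2=3)
macro 5: S0 reads c0=0 → after 1×micro: 2; S1 reads c1=3 → after 1×micro: 0; S2 reads c0=2 → after 1×micro: 0 ⇒ (c0=2, c1=0, c2=0)
macro 6: S0 reads c0=2 → after 1×micro: 0; S1 reads c1=0 → after 1×micro: 1; S2 reads c0=0 → after 1×micro: 3 ⇒ (c0=0, c1=1, c2=3)
macro 7: S0 reads c0=0 → after 1×micro: 2; S1 reads c1=1 → after 1×micro: 3; S2 reads c0=2 → after 1×micro: 0 ⇒ (c0=2, c1=3, c2=0)
macro 8: S0 reads c0=2 → after 1×micro: 0; S1 reads c1=3 → after 1×micro: 0; S2 reads c0=0 → after 1×micro: 3 ⇒ (c0=0, c1=0, c2=3)
macro 9: S0 reads c0=0 → after 1×micro: 2; S1 reads c1=0 → after 1×micro: 1; S2 reads c0=2 → after 1×micro: 0 ⇒ (c0=2, c1=1, c2=0)
macro 10: S0 reads c0=2 → after 1×micro: 0; S1 reads c1=1 → after 1×micro: 3; S2 reads c0=0 → after 1×micro: 3 ⇒ (c0=0, c1=3, c2=3)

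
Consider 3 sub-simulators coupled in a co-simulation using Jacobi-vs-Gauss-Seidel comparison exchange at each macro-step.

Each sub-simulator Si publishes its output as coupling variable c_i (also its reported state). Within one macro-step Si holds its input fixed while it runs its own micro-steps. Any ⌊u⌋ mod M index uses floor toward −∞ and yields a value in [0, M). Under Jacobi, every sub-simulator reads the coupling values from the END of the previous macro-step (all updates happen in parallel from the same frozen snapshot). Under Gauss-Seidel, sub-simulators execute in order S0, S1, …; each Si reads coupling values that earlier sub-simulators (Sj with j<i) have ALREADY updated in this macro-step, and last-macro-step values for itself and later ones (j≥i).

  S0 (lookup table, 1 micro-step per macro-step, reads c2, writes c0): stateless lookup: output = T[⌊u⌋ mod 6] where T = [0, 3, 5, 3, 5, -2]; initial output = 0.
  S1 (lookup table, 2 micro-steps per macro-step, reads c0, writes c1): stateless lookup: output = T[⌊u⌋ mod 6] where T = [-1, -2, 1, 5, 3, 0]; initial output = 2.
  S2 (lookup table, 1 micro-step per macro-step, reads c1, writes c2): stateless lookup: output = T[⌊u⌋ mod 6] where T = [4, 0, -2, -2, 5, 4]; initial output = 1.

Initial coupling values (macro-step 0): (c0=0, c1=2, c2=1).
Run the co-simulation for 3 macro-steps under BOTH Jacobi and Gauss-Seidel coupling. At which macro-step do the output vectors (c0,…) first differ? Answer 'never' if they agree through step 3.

first divergence at macro-step: 1

[Jacobi] macro 1: S0 reads c2=1 → after 1×micro: 3; S1 reads c0=0 → after 2×micro: -1; S2 reads c1=2 → after 1×micro: -2 ⇒ (c0=3, c1=-1, c2=-2)
[Jacobi] macro 2: S0 reads c2=-2 → after 1×micro: 5; S1 reads c0=3 → after 2×micro: 5; S2 reads c1=-1 → after 1×micro: 4 ⇒ (c0=5, c1=5, c2=4)
[Jacobi] macro 3: S0 reads c2=4 → after 1×micro: 5; S1 reads c0=5 → after 2×micro: 0; S2 reads c1=5 → after 1×micro: 4 ⇒ (c0=5, c1=0, c2=4)
[Gauss-Seidel] macro 1: S0 reads c2=1 → after 1×micro: 3; S1 reads c0=3 → after 2×micro: 5; S2 reads c1=5 → after 1×micro: 4 ⇒ (c0=3, c1=5, c2=4)
[Gauss-Seidel] macro 2: S0 reads c2=4 → after 1×micro: 5; S1 reads c0=5 → after 2×micro: 0; S2 reads c1=0 → after 1×micro: 4 ⇒ (c0=5, c1=0, c2=4)
[Gauss-Seidel] macro 3: S0 reads c2=4 → after 1×micro: 5; S1 reads c0=5 → after 2×micro: 0; S2 reads c1=0 → after 1×micro: 4 ⇒ (c0=5, c1=0, c2=4)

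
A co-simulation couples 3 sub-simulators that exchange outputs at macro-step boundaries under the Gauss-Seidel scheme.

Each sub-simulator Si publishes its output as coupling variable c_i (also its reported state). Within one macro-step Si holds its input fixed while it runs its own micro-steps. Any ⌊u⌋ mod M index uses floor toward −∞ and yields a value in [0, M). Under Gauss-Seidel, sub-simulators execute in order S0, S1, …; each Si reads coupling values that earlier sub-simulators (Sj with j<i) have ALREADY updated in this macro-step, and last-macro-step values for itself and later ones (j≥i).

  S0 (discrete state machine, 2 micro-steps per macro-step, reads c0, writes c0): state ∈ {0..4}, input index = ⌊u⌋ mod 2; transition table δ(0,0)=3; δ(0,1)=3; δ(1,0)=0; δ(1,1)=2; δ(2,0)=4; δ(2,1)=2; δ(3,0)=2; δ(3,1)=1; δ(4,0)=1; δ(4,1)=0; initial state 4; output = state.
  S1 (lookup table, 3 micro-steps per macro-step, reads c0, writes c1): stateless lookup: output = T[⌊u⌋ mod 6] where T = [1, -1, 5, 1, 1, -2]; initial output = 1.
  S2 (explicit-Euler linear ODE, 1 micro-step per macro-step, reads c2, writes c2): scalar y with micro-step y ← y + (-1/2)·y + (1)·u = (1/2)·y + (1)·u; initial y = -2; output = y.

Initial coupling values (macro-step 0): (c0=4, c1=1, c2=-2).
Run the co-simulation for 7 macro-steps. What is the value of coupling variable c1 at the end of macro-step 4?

macro 1: S0 reads c0=4 → after 2×micro: 0; S1 reads c0=0 → after 3×micro: 1; S2 reads c2=-2 → after 1×micro: -3 ⇒ (c0=0, c1=1, c2=-3)
macro 2: S0 reads c0=0 → after 2×micro: 2; S1 reads c0=2 → after 3×micro: 5; S2 reads c2=-3 → after 1×micro: -9/2 ⇒ (c0=2, c1=5, c2=-9/2)
macro 3: S0 reads c0=2 → after 2×micro: 1; S1 reads c0=1 → after 3×micro: -1; S2 reads c2=-9/2 → after 1×micro: -27/4 ⇒ (c0=1, c1=-1, c2=-27/4)
macro 4: S0 reads c0=1 → after 2×micro: 2; S1 reads c0=2 → after 3×micro: 5; S2 reads c2=-27/4 → after 1×micro: -81/8 ⇒ (c0=2, c1=5, c2=-81/8)
macro 5: S0 reads c0=2 → after 2×micro: 1; S1 reads c0=1 → after 3×micro: -1; S2 reads c2=-81/8 → after 1×micro: -243/16 ⇒ (c0=1, c1=-1, c2=-243/16)
macro 6: S0 reads c0=1 → after 2×micro: 2; S1 reads c0=2 → after 3×micro: 5; S2 reads c2=-243/16 → after 1×micro: -729/32 ⇒ (c0=2, c1=5, c2=-729/32)
macro 7: S0 reads c0=2 → after 2×micro: 1; S1 reads c0=1 → after 3×micro: -1; S2 reads c2=-729/32 → after 1×micro: -2187/64 ⇒ (c0=1, c1=-1, c2=-2187/64)

c1 at macro-step 4 = 5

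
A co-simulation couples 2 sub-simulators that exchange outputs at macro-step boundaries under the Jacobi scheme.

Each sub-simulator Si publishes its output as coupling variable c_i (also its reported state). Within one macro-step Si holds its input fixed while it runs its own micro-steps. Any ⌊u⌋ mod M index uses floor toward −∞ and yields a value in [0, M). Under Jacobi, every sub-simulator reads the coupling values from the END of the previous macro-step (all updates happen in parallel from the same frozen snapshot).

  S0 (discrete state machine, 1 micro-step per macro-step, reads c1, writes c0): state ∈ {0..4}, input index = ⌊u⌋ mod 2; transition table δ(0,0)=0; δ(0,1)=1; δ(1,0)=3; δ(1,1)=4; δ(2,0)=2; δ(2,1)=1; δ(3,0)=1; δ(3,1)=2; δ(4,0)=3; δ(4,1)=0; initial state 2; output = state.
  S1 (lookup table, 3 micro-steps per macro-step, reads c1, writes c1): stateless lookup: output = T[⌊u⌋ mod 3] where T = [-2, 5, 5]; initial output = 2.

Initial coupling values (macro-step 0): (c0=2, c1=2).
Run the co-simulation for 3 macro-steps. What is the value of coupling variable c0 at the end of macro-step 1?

c0 at macro-step 1 = 2

macro 1: S0 reads c1=2 → after 1×micro: 2; S1 reads c1=2 → after 3×micro: 5 ⇒ (c0=2, c1=5)
macro 2: S0 reads c1=5 → after 1×micro: 1; S1 reads c1=5 → after 3×micro: 5 ⇒ (c0=1, c1=5)
macro 3: S0 reads c1=5 → after 1×micro: 4; S1 reads c1=5 → after 3×micro: 5 ⇒ (c0=4, c1=5)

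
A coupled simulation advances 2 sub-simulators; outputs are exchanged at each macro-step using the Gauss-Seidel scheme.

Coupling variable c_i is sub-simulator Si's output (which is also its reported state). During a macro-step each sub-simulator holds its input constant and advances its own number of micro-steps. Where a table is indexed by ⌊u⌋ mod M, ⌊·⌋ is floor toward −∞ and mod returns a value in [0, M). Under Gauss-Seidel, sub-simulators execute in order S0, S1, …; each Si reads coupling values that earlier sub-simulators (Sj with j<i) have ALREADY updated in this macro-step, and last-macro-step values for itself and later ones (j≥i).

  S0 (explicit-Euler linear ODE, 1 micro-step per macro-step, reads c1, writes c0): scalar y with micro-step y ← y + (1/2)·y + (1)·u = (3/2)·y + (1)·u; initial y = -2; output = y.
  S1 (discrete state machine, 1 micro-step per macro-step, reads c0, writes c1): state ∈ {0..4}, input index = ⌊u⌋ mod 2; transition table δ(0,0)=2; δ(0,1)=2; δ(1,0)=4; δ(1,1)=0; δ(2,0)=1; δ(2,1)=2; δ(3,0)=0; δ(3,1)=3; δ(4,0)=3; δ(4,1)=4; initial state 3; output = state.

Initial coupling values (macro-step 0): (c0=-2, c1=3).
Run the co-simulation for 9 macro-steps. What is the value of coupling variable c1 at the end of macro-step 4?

macro 1: S0 reads c1=3 → after 1×micro: 0; S1 reads c0=0 → after 1×micro: 0 ⇒ (c0=0, c1=0)
macro 2: S0 reads c1=0 → after 1×micro: 0; S1 reads c0=0 → after 1×micro: 2 ⇒ (c0=0, c1=2)
macro 3: S0 reads c1=2 → after 1×micro: 2; S1 reads c0=2 → after 1×micro: 1 ⇒ (c0=2, c1=1)
macro 4: S0 reads c1=1 → after 1×micro: 4; S1 reads c0=4 → after 1×micro: 4 ⇒ (c0=4, c1=4)
macro 5: S0 reads c1=4 → after 1×micro: 10; S1 reads c0=10 → after 1×micro: 3 ⇒ (c0=10, c1=3)
macro 6: S0 reads c1=3 → after 1×micro: 18; S1 reads c0=18 → after 1×micro: 0 ⇒ (c0=18, c1=0)
macro 7: S0 reads c1=0 → after 1×micro: 27; S1 reads c0=27 → after 1×micro: 2 ⇒ (c0=27, c1=2)
macro 8: S0 reads c1=2 → after 1×micro: 85/2; S1 reads c0=85/2 → after 1×micro: 1 ⇒ (c0=85/2, c1=1)
macro 9: S0 reads c1=1 → after 1×micro: 259/4; S1 reads c0=259/4 → after 1×micro: 4 ⇒ (c0=259/4, c1=4)

c1 at macro-step 4 = 4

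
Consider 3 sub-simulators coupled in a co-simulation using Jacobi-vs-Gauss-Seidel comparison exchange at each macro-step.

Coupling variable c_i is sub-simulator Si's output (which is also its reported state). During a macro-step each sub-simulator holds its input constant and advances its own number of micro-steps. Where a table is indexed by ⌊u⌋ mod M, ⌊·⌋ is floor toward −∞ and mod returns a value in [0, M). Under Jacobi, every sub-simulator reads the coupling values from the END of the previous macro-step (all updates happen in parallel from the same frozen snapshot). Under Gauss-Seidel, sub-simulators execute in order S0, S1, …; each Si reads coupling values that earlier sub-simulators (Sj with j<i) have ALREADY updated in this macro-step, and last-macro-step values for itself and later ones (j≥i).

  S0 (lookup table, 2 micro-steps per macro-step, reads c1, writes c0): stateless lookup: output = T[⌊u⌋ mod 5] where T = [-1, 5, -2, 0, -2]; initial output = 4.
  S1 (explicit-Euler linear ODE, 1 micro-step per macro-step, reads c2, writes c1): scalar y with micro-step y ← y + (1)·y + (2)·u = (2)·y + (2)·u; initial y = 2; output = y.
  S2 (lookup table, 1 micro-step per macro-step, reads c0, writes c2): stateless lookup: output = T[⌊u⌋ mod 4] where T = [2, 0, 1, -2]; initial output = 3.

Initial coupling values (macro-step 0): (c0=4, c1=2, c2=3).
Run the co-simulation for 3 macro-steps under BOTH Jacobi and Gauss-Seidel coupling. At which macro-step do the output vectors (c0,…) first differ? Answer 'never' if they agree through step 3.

[Jacobi] macro 1: S0 reads c1=2 → after 2×micro: -2; S1 reads c2=3 → after 1×micro: 10; S2 reads c0=4 → after 1×micro: 2 ⇒ (c0=-2, c1=10, c2=2)
[Jacobi] macro 2: S0 reads c1=10 → after 2×micro: -1; S1 reads c2=2 → after 1×micro: 24; S2 reads c0=-2 → after 1×micro: 1 ⇒ (c0=-1, c1=24, c2=1)
[Jacobi] macro 3: S0 reads c1=24 → after 2×micro: -2; S1 reads c2=1 → after 1×micro: 50; S2 reads c0=-1 → after 1×micro: -2 ⇒ (c0=-2, c1=50, c2=-2)
[Gauss-Seidel] macro 1: S0 reads c1=2 → after 2×micro: -2; S1 reads c2=3 → after 1×micro: 10; S2 reads c0=-2 → after 1×micro: 1 ⇒ (c0=-2, c1=10, c2=1)
[Gauss-Seidel] macro 2: S0 reads c1=10 → after 2×micro: -1; S1 reads c2=1 → after 1×micro: 22; S2 reads c0=-1 → after 1×micro: -2 ⇒ (c0=-1, c1=22, c2=-2)
[Gauss-Seidel] macro 3: S0 reads c1=22 → after 2×micro: -2; S1 reads c2=-2 → after 1×micro: 40; S2 reads c0=-2 → after 1×micro: 1 ⇒ (c0=-2, c1=40, c2=1)

first divergence at macro-step: 1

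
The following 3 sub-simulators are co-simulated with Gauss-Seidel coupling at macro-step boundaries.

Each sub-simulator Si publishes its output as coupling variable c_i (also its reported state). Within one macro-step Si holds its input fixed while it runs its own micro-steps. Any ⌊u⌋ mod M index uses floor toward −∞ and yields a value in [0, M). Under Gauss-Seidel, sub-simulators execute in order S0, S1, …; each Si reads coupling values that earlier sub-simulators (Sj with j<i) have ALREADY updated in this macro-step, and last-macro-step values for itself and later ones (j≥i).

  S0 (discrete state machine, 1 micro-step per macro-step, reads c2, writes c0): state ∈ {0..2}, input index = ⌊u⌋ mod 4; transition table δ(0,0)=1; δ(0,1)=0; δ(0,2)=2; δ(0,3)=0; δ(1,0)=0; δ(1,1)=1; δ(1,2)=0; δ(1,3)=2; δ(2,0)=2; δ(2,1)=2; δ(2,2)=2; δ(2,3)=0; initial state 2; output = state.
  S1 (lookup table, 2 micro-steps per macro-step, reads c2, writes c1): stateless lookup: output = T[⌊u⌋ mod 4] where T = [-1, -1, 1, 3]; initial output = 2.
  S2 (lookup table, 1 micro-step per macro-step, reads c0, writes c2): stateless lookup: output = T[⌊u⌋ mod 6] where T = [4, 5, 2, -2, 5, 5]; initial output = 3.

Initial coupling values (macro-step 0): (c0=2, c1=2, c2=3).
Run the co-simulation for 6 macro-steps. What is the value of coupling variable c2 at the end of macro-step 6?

macro 1: S0 reads c2=3 → after 1×micro: 0; S1 reads c2=3 → after 2×micro: 3; S2 reads c0=0 → after 1×micro: 4 ⇒ (c0=0, c1=3, c2=4)
macro 2: S0 reads c2=4 → after 1×micro: 1; S1 reads c2=4 → after 2×micro: -1; S2 reads c0=1 → after 1×micro: 5 ⇒ (c0=1, c1=-1, c2=5)
macro 3: S0 reads c2=5 → after 1×micro: 1; S1 reads c2=5 → after 2×micro: -1; S2 reads c0=1 → after 1×micro: 5 ⇒ (c0=1, c1=-1, c2=5)
macro 4: S0 reads c2=5 → after 1×micro: 1; S1 reads c2=5 → after 2×micro: -1; S2 reads c0=1 → after 1×micro: 5 ⇒ (c0=1, c1=-1, c2=5)
macro 5: S0 reads c2=5 → after 1×micro: 1; S1 reads c2=5 → after 2×micro: -1; S2 reads c0=1 → after 1×micro: 5 ⇒ (c0=1, c1=-1, c2=5)
macro 6: S0 reads c2=5 → after 1×micro: 1; S1 reads c2=5 → after 2×micro: -1; S2 reads c0=1 → after 1×micro: 5 ⇒ (c0=1, c1=-1, c2=5)

c2 at macro-step 6 = 5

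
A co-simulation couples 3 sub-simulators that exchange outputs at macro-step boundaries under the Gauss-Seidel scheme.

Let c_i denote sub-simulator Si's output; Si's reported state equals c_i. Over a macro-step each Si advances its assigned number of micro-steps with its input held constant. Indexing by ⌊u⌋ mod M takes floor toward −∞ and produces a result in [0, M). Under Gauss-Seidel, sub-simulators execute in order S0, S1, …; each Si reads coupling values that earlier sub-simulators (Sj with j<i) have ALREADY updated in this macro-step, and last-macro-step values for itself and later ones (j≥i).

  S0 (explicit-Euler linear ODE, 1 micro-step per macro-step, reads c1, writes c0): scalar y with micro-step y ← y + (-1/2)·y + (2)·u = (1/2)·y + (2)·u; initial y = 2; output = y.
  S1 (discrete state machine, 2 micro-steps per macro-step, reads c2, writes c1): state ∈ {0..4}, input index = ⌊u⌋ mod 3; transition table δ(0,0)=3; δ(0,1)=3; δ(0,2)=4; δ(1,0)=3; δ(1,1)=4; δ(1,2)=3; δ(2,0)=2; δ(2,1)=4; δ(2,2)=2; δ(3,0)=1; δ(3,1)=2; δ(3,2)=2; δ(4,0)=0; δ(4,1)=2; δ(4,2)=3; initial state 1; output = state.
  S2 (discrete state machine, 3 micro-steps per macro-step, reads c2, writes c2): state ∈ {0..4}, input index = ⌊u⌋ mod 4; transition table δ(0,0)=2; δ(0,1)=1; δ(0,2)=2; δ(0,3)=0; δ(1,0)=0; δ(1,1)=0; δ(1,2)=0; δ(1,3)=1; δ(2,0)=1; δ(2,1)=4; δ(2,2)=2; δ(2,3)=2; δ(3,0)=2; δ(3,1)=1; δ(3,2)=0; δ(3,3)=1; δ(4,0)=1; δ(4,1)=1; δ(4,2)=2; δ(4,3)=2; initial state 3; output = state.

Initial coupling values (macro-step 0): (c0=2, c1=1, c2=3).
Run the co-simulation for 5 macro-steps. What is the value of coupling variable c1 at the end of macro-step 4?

macro 1: S0 reads c1=1 → after 1×micro: 3; S1 reads c2=3 → after 2×micro: 1; S2 reads c2=3 → after 3×micro: 1 ⇒ (c0=3, c1=1, c2=1)
macro 2: S0 reads c1=1 → after 1×micro: 7/2; S1 reads c2=1 → after 2×micro: 2; S2 reads c2=1 → after 3×micro: 0 ⇒ (c0=7/2, c1=2, c2=0)
macro 3: S0 reads c1=2 → after 1×micro: 23/4; S1 reads c2=0 → after 2×micro: 2; S2 reads c2=0 → after 3×micro: 0 ⇒ (c0=23/4, c1=2, c2=0)
macro 4: S0 reads c1=2 → after 1×micro: 55/8; S1 reads c2=0 → after 2×micro: 2; S2 reads c2=0 → after 3×micro: 0 ⇒ (c0=55/8, c1=2, c2=0)
macro 5: S0 reads c1=2 → after 1×micro: 119/16; S1 reads c2=0 → after 2×micro: 2; S2 reads c2=0 → after 3×micro: 0 ⇒ (c0=119/16, c1=2, c2=0)

c1 at macro-step 4 = 2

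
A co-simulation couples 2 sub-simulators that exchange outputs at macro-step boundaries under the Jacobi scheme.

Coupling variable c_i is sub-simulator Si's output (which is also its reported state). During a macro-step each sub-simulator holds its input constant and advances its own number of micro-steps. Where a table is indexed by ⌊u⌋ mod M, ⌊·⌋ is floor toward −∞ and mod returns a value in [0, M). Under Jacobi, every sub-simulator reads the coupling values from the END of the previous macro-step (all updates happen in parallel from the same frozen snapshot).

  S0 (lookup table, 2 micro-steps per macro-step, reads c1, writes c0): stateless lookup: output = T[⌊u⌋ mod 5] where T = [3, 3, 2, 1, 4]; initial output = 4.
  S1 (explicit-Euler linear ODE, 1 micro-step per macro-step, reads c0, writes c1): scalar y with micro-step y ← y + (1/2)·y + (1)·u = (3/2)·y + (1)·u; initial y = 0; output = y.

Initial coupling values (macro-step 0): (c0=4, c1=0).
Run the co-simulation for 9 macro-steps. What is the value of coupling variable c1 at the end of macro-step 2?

c1 at macro-step 2 = 9

macro 1: S0 reads c1=0 → after 2×micro: 3; S1 reads c0=4 → after 1×micro: 4 ⇒ (c0=3, c1=4)
macro 2: S0 reads c1=4 → after 2×micro: 4; S1 reads c0=3 → after 1×micro: 9 ⇒ (c0=4, c1=9)
macro 3: S0 reads c1=9 → after 2×micro: 4; S1 reads c0=4 → after 1×micro: 35/2 ⇒ (c0=4, c1=35/2)
macro 4: S0 reads c1=35/2 → after 2×micro: 2; S1 reads c0=4 → after 1×micro: 121/4 ⇒ (c0=2, c1=121/4)
macro 5: S0 reads c1=121/4 → after 2×micro: 3; S1 reads c0=2 → after 1×micro: 379/8 ⇒ (c0=3, c1=379/8)
macro 6: S0 reads c1=379/8 → after 2×micro: 2; S1 reads c0=3 → after 1×micro: 1185/16 ⇒ (c0=2, c1=1185/16)
macro 7: S0 reads c1=1185/16 → after 2×micro: 4; S1 reads c0=2 → after 1×micro: 3619/32 ⇒ (c0=4, c1=3619/32)
macro 8: S0 reads c1=3619/32 → after 2×micro: 1; S1 reads c0=4 → after 1×micro: 11113/64 ⇒ (c0=1, c1=11113/64)
macro 9: S0 reads c1=11113/64 → after 2×micro: 1; S1 reads c0=1 → after 1×micro: 33467/128 ⇒ (c0=1, c1=33467/128)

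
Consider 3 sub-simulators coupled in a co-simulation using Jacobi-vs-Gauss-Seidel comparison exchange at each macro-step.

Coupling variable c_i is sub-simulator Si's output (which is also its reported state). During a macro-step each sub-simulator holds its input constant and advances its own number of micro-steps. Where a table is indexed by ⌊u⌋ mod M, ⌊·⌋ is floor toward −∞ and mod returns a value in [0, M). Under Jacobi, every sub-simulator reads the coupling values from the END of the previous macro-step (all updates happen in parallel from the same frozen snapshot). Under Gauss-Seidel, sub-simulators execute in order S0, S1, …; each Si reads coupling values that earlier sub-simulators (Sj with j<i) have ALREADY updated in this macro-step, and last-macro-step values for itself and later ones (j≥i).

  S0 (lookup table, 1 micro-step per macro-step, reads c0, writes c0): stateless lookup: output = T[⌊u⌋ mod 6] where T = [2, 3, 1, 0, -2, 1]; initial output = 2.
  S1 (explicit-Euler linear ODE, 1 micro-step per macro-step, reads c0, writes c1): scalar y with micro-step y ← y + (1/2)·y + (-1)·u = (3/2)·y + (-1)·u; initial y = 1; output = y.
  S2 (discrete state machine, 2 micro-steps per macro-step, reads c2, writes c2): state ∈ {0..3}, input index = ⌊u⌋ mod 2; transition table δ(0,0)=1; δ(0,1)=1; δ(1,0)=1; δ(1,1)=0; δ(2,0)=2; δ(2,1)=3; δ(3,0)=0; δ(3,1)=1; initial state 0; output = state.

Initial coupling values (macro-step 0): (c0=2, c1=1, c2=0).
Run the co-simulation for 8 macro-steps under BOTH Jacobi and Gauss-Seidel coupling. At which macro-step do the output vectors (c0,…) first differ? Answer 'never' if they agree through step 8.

[Jacobi] macro 1: S0 reads c0=2 → after 1×micro: 1; S1 reads c0=2 → after 1×micro: -1/2; S2 reads c2=0 → after 2×micro: 1 ⇒ (c0=1, c1=-1/2, c2=1)
[Jacobi] macro 2: S0 reads c0=1 → after 1×micro: 3; S1 reads c0=1 → after 1×micro: -7/4; S2 reads c2=1 → after 2×micro: 1 ⇒ (c0=3, c1=-7/4, c2=1)
[Jacobi] macro 3: S0 reads c0=3 → after 1×micro: 0; S1 reads c0=3 → after 1×micro: -45/8; S2 reads c2=1 → after 2×micro: 1 ⇒ (c0=0, c1=-45/8, c2=1)
[Jacobi] macro 4: S0 reads c0=0 → after 1×micro: 2; S1 reads c0=0 → after 1×micro: -135/16; S2 reads c2=1 → after 2×micro: 1 ⇒ (c0=2, c1=-135/16, c2=1)
[Jacobi] macro 5: S0 reads c0=2 → after 1×micro: 1; S1 reads c0=2 → after 1×micro: -469/32; S2 reads c2=1 → after 2×micro: 1 ⇒ (c0=1, c1=-469/32, c2=1)
[Jacobi] macro 6: S0 reads c0=1 → after 1×micro: 3; S1 reads c0=1 → after 1×micro: -1471/64; S2 reads c2=1 → after 2×micro: 1 ⇒ (c0=3, c1=-1471/64, c2=1)
[Jacobi] macro 7: S0 reads c0=3 → after 1×micro: 0; S1 reads c0=3 → after 1×micro: -4797/128; S2 reads c2=1 → after 2×micro: 1 ⇒ (c0=0, c1=-4797/128, c2=1)
[Jacobi] macro 8: S0 reads c0=0 → after 1×micro: 2; S1 reads c0=0 → after 1×micro: -14391/256; S2 reads c2=1 → after 2×micro: 1 ⇒ (c0=2, c1=-14391/256, c2=1)
[Gauss-Seidel] macro 1: S0 reads c0=2 → after 1×micro: 1; S1 reads c0=1 → after 1×micro: 1/2; S2 reads c2=0 → after 2×micro: 1 ⇒ (c0=1, c1=1/2, c2=1)
[Gauss-Seidel] macro 2: S0 reads c0=1 → after 1×micro: 3; S1 reads c0=3 → after 1×micro: -9/4; S2 reads c2=1 → after 2×micro: 1 ⇒ (c0=3, c1=-9/4, c2=1)
[Gauss-Seidel] macro 3: S0 reads c0=3 → after 1×micro: 0; S1 reads c0=0 → after 1×micro: -27/8; S2 reads c2=1 → after 2×micro: 1 ⇒ (c0=0, c1=-27/8, c2=1)
[Gauss-Seidel] macro 4: S0 reads c0=0 → after 1×micro: 2; S1 reads c0=2 → after 1×micro: -113/16; S2 reads c2=1 → after 2×micro: 1 ⇒ (c0=2, c1=-113/16, c2=1)
[Gauss-Seidel] macro 5: S0 reads c0=2 → after 1×micro: 1; S1 reads c0=1 → after 1×micro: -371/32; S2 reads c2=1 → after 2×micro: 1 ⇒ (c0=1, c1=-371/32, c2=1)
[Gauss-Seidel] macro 6: S0 reads c0=1 → after 1×micro: 3; S1 reads c0=3 → after 1×micro: -1305/64; S2 reads c2=1 → after 2×micro: 1 ⇒ (c0=3, c1=-1305/64, c2=1)
[Gauss-Seidel] macro 7: S0 reads c0=3 → after 1×micro: 0; S1 reads c0=0 → after 1×micro: -3915/128; S2 reads c2=1 → after 2×micro: 1 ⇒ (c0=0, c1=-3915/128, c2=1)
[Gauss-Seidel] macro 8: S0 reads c0=0 → after 1×micro: 2; S1 reads c0=2 → after 1×micro: -12257/256; S2 reads c2=1 → after 2×micro: 1 ⇒ (c0=2, c1=-12257/256, c2=1)

first divergence at macro-step: 1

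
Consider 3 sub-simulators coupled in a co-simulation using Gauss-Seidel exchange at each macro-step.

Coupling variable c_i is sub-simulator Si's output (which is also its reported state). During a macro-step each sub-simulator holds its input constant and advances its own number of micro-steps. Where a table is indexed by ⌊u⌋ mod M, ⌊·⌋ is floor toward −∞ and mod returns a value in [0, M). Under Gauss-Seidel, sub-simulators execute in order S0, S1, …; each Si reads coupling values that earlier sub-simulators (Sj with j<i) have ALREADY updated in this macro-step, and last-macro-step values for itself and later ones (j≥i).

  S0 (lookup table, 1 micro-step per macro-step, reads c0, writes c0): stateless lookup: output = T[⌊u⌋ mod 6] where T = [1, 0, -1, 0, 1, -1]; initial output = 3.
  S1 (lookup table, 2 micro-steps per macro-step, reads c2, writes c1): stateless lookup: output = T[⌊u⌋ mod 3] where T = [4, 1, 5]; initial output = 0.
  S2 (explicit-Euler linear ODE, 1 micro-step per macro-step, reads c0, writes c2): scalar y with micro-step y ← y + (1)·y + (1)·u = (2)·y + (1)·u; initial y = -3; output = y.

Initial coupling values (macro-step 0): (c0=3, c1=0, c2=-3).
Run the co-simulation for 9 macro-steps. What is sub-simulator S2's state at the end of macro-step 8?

macro 1: S0 reads c0=3 → after 1×micro: 0; S1 reads c2=-3 → after 2×micro: 4; S2 reads c0=0 → after 1×micro: -6 ⇒ (c0=0, c1=4, c2=-6)
macro 2: S0 reads c0=0 → after 1×micro: 1; S1 reads c2=-6 → after 2×micro: 4; S2 reads c0=1 → after 1×micro: -11 ⇒ (c0=1, c1=4, c2=-11)
macro 3: S0 reads c0=1 → after 1×micro: 0; S1 reads c2=-11 → after 2×micro: 1; S2 reads c0=0 → after 1×micro: -22 ⇒ (c0=0, c1=1, c2=-22)
macro 4: S0 reads c0=0 → after 1×micro: 1; S1 reads c2=-22 → after 2×micro: 5; S2 reads c0=1 → after 1×micro: -43 ⇒ (c0=1, c1=5, c2=-43)
macro 5: S0 reads c0=1 → after 1×micro: 0; S1 reads c2=-43 → after 2×micro: 5; S2 reads c0=0 → after 1×micro: -86 ⇒ (c0=0, c1=5, c2=-86)
macro 6: S0 reads c0=0 → after 1×micro: 1; S1 reads c2=-86 → after 2×micro: 1; S2 reads c0=1 → after 1×micro: -171 ⇒ (c0=1, c1=1, c2=-171)
macro 7: S0 reads c0=1 → after 1×micro: 0; S1 reads c2=-171 → after 2×micro: 4; S2 reads c0=0 → after 1×micro: -342 ⇒ (c0=0, c1=4, c2=-342)
macro 8: S0 reads c0=0 → after 1×micro: 1; S1 reads c2=-342 → after 2×micro: 4; S2 reads c0=1 → after 1×micro: -683 ⇒ (c0=1, c1=4, c2=-683)
macro 9: S0 reads c0=1 → after 1×micro: 0; S1 reads c2=-683 → after 2×micro: 1; S2 reads c0=0 → after 1×micro: -1366 ⇒ (c0=0, c1=1, c2=-1366)

S2 state at macro-step 8 = -683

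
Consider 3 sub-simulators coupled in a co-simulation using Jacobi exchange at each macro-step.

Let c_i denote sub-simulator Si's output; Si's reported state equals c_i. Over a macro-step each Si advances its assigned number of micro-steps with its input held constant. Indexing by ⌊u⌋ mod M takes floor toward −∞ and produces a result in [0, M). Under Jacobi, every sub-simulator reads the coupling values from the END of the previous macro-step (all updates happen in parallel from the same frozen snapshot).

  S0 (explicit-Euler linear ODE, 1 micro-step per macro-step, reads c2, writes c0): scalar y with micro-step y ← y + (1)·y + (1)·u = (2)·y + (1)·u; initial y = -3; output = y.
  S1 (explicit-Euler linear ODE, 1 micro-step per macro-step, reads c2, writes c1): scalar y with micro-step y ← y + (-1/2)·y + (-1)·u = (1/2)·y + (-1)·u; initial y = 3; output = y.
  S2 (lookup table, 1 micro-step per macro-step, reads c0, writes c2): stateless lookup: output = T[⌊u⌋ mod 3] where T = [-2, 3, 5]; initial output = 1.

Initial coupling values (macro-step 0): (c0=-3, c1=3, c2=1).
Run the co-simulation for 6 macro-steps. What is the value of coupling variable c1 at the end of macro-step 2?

macro 1: S0 reads c2=1 → after 1×micro: -5; S1 reads c2=1 → after 1×micro: 1/2; S2 reads c0=-3 → after 1×micro: -2 ⇒ (c0=-5, c1=1/2, c2=-2)
macro 2: S0 reads c2=-2 → after 1×micro: -12; S1 reads c2=-2 → after 1×micro: 9/4; S2 reads c0=-5 → after 1×micro: 3 ⇒ (c0=-12, c1=9/4, c2=3)
macro 3: S0 reads c2=3 → after 1×micro: -21; S1 reads c2=3 → after 1×micro: -15/8; S2 reads c0=-12 → after 1×micro: -2 ⇒ (c0=-21, c1=-15/8, c2=-2)
macro 4: S0 reads c2=-2 → after 1×micro: -44; S1 reads c2=-2 → after 1×micro: 17/16; S2 reads c0=-21 → after 1×micro: -2 ⇒ (c0=-44, c1=17/16, c2=-2)
macro 5: S0 reads c2=-2 → after 1×micro: -90; S1 reads c2=-2 → after 1×micro: 81/32; S2 reads c0=-44 → after 1×micro: 3 ⇒ (c0=-90, c1=81/32, c2=3)
macro 6: S0 reads c2=3 → after 1×micro: -177; S1 reads c2=3 → after 1×micro: -111/64; S2 reads c0=-90 → after 1×micro: -2 ⇒ (c0=-177, c1=-111/64, c2=-2)

c1 at macro-step 2 = 9/4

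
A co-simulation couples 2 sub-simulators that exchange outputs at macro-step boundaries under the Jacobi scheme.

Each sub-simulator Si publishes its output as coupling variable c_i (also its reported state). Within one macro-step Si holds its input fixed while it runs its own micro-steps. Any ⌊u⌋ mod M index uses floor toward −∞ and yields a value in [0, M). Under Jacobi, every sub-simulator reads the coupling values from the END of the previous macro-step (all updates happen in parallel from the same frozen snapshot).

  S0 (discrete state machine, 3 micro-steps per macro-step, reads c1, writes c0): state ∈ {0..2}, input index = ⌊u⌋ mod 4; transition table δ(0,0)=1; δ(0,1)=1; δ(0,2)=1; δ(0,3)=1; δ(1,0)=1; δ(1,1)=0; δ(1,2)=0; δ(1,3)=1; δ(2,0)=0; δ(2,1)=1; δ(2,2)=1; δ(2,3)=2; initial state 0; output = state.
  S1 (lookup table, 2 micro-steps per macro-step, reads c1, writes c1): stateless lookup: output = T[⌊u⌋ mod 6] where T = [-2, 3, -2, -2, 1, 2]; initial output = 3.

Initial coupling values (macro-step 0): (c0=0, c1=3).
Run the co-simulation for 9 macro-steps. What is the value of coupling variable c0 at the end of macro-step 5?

c0 at macro-step 5 = 0

macro 1: S0 reads c1=3 → after 3×micro: 1; S1 reads c1=3 → after 2×micro: -2 ⇒ (c0=1, c1=-2)
macro 2: S0 reads c1=-2 → after 3×micro: 0; S1 reads c1=-2 → after 2×micro: 1 ⇒ (c0=0, c1=1)
macro 3: S0 reads c1=1 → after 3×micro: 1; S1 reads c1=1 → after 2×micro: 3 ⇒ (c0=1, c1=3)
macro 4: S0 reads c1=3 → after 3×micro: 1; S1 reads c1=3 → after 2×micro: -2 ⇒ (c0=1, c1=-2)
macro 5: S0 reads c1=-2 → after 3×micro: 0; S1 reads c1=-2 → after 2×micro: 1 ⇒ (c0=0, c1=1)
macro 6: S0 reads c1=1 → after 3×micro: 1; S1 reads c1=1 → after 2×micro: 3 ⇒ (c0=1, c1=3)
macro 7: S0 reads c1=3 → after 3×micro: 1; S1 reads c1=3 → after 2×micro: -2 ⇒ (c0=1, c1=-2)
macro 8: S0 reads c1=-2 → after 3×micro: 0; S1 reads c1=-2 → after 2×micro: 1 ⇒ (c0=0, c1=1)
macro 9: S0 reads c1=1 → after 3×micro: 1; S1 reads c1=1 → after 2×micro: 3 ⇒ (c0=1, c1=3)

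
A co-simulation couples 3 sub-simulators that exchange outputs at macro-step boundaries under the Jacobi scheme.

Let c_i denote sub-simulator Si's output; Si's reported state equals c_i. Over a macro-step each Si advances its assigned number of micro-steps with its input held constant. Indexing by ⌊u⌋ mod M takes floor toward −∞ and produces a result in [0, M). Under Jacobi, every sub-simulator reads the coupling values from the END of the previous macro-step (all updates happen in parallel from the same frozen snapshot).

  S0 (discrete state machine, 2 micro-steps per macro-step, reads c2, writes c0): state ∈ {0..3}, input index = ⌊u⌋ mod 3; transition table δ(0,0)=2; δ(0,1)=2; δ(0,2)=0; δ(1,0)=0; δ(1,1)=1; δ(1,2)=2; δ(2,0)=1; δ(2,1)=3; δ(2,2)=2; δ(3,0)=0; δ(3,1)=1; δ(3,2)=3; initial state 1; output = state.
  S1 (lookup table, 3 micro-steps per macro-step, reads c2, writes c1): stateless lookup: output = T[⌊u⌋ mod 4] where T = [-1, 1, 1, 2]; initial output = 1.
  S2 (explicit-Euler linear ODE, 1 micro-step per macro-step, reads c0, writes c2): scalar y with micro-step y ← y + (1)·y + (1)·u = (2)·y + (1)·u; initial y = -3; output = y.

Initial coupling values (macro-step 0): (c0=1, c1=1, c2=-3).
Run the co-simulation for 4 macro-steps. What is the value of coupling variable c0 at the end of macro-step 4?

macro 1: S0 reads c2=-3 → after 2×micro: 2; S1 reads c2=-3 → after 3×micro: 1; S2 reads c0=1 → after 1×micro: -5 ⇒ (c0=2, c1=1, c2=-5)
macro 2: S0 reads c2=-5 → after 2×micro: 1; S1 reads c2=-5 → after 3×micro: 2; S2 reads c0=2 → after 1×micro: -8 ⇒ (c0=1, c1=2, c2=-8)
macro 3: S0 reads c2=-8 → after 2×micro: 1; S1 reads c2=-8 → after 3×micro: -1; S2 reads c0=1 → after 1×micro: -15 ⇒ (c0=1, c1=-1, c2=-15)
macro 4: S0 reads c2=-15 → after 2×micro: 2; S1 reads c2=-15 → after 3×micro: 1; S2 reads c0=1 → after 1×micro: -29 ⇒ (c0=2, c1=1, c2=-29)

c0 at macro-step 4 = 2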